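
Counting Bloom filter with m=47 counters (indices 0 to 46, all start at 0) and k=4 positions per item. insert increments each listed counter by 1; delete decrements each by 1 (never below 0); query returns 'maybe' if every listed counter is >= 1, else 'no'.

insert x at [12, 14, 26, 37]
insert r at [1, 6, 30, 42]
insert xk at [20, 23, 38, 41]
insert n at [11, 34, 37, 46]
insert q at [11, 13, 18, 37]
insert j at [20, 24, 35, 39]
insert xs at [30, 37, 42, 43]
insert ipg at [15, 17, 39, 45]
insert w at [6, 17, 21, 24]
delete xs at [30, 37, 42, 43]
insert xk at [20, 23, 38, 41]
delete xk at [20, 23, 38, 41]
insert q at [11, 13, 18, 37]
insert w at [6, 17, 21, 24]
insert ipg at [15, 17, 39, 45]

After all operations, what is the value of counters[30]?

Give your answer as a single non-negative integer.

Step 1: insert x at [12, 14, 26, 37] -> counters=[0,0,0,0,0,0,0,0,0,0,0,0,1,0,1,0,0,0,0,0,0,0,0,0,0,0,1,0,0,0,0,0,0,0,0,0,0,1,0,0,0,0,0,0,0,0,0]
Step 2: insert r at [1, 6, 30, 42] -> counters=[0,1,0,0,0,0,1,0,0,0,0,0,1,0,1,0,0,0,0,0,0,0,0,0,0,0,1,0,0,0,1,0,0,0,0,0,0,1,0,0,0,0,1,0,0,0,0]
Step 3: insert xk at [20, 23, 38, 41] -> counters=[0,1,0,0,0,0,1,0,0,0,0,0,1,0,1,0,0,0,0,0,1,0,0,1,0,0,1,0,0,0,1,0,0,0,0,0,0,1,1,0,0,1,1,0,0,0,0]
Step 4: insert n at [11, 34, 37, 46] -> counters=[0,1,0,0,0,0,1,0,0,0,0,1,1,0,1,0,0,0,0,0,1,0,0,1,0,0,1,0,0,0,1,0,0,0,1,0,0,2,1,0,0,1,1,0,0,0,1]
Step 5: insert q at [11, 13, 18, 37] -> counters=[0,1,0,0,0,0,1,0,0,0,0,2,1,1,1,0,0,0,1,0,1,0,0,1,0,0,1,0,0,0,1,0,0,0,1,0,0,3,1,0,0,1,1,0,0,0,1]
Step 6: insert j at [20, 24, 35, 39] -> counters=[0,1,0,0,0,0,1,0,0,0,0,2,1,1,1,0,0,0,1,0,2,0,0,1,1,0,1,0,0,0,1,0,0,0,1,1,0,3,1,1,0,1,1,0,0,0,1]
Step 7: insert xs at [30, 37, 42, 43] -> counters=[0,1,0,0,0,0,1,0,0,0,0,2,1,1,1,0,0,0,1,0,2,0,0,1,1,0,1,0,0,0,2,0,0,0,1,1,0,4,1,1,0,1,2,1,0,0,1]
Step 8: insert ipg at [15, 17, 39, 45] -> counters=[0,1,0,0,0,0,1,0,0,0,0,2,1,1,1,1,0,1,1,0,2,0,0,1,1,0,1,0,0,0,2,0,0,0,1,1,0,4,1,2,0,1,2,1,0,1,1]
Step 9: insert w at [6, 17, 21, 24] -> counters=[0,1,0,0,0,0,2,0,0,0,0,2,1,1,1,1,0,2,1,0,2,1,0,1,2,0,1,0,0,0,2,0,0,0,1,1,0,4,1,2,0,1,2,1,0,1,1]
Step 10: delete xs at [30, 37, 42, 43] -> counters=[0,1,0,0,0,0,2,0,0,0,0,2,1,1,1,1,0,2,1,0,2,1,0,1,2,0,1,0,0,0,1,0,0,0,1,1,0,3,1,2,0,1,1,0,0,1,1]
Step 11: insert xk at [20, 23, 38, 41] -> counters=[0,1,0,0,0,0,2,0,0,0,0,2,1,1,1,1,0,2,1,0,3,1,0,2,2,0,1,0,0,0,1,0,0,0,1,1,0,3,2,2,0,2,1,0,0,1,1]
Step 12: delete xk at [20, 23, 38, 41] -> counters=[0,1,0,0,0,0,2,0,0,0,0,2,1,1,1,1,0,2,1,0,2,1,0,1,2,0,1,0,0,0,1,0,0,0,1,1,0,3,1,2,0,1,1,0,0,1,1]
Step 13: insert q at [11, 13, 18, 37] -> counters=[0,1,0,0,0,0,2,0,0,0,0,3,1,2,1,1,0,2,2,0,2,1,0,1,2,0,1,0,0,0,1,0,0,0,1,1,0,4,1,2,0,1,1,0,0,1,1]
Step 14: insert w at [6, 17, 21, 24] -> counters=[0,1,0,0,0,0,3,0,0,0,0,3,1,2,1,1,0,3,2,0,2,2,0,1,3,0,1,0,0,0,1,0,0,0,1,1,0,4,1,2,0,1,1,0,0,1,1]
Step 15: insert ipg at [15, 17, 39, 45] -> counters=[0,1,0,0,0,0,3,0,0,0,0,3,1,2,1,2,0,4,2,0,2,2,0,1,3,0,1,0,0,0,1,0,0,0,1,1,0,4,1,3,0,1,1,0,0,2,1]
Final counters=[0,1,0,0,0,0,3,0,0,0,0,3,1,2,1,2,0,4,2,0,2,2,0,1,3,0,1,0,0,0,1,0,0,0,1,1,0,4,1,3,0,1,1,0,0,2,1] -> counters[30]=1

Answer: 1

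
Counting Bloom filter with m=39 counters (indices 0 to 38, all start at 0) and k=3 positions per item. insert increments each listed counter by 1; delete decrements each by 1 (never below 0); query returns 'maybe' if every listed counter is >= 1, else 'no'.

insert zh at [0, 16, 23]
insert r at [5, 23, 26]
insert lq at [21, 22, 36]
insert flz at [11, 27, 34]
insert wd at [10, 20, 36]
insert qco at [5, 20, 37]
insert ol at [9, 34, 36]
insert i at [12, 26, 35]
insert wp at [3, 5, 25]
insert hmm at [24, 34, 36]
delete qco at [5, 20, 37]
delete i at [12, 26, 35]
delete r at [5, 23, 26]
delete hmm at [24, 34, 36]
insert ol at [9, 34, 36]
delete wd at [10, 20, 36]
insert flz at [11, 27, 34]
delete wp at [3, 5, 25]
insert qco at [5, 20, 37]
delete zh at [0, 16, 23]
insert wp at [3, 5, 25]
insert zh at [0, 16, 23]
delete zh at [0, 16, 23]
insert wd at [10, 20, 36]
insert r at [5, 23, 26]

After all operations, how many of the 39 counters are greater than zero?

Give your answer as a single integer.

Step 1: insert zh at [0, 16, 23] -> counters=[1,0,0,0,0,0,0,0,0,0,0,0,0,0,0,0,1,0,0,0,0,0,0,1,0,0,0,0,0,0,0,0,0,0,0,0,0,0,0]
Step 2: insert r at [5, 23, 26] -> counters=[1,0,0,0,0,1,0,0,0,0,0,0,0,0,0,0,1,0,0,0,0,0,0,2,0,0,1,0,0,0,0,0,0,0,0,0,0,0,0]
Step 3: insert lq at [21, 22, 36] -> counters=[1,0,0,0,0,1,0,0,0,0,0,0,0,0,0,0,1,0,0,0,0,1,1,2,0,0,1,0,0,0,0,0,0,0,0,0,1,0,0]
Step 4: insert flz at [11, 27, 34] -> counters=[1,0,0,0,0,1,0,0,0,0,0,1,0,0,0,0,1,0,0,0,0,1,1,2,0,0,1,1,0,0,0,0,0,0,1,0,1,0,0]
Step 5: insert wd at [10, 20, 36] -> counters=[1,0,0,0,0,1,0,0,0,0,1,1,0,0,0,0,1,0,0,0,1,1,1,2,0,0,1,1,0,0,0,0,0,0,1,0,2,0,0]
Step 6: insert qco at [5, 20, 37] -> counters=[1,0,0,0,0,2,0,0,0,0,1,1,0,0,0,0,1,0,0,0,2,1,1,2,0,0,1,1,0,0,0,0,0,0,1,0,2,1,0]
Step 7: insert ol at [9, 34, 36] -> counters=[1,0,0,0,0,2,0,0,0,1,1,1,0,0,0,0,1,0,0,0,2,1,1,2,0,0,1,1,0,0,0,0,0,0,2,0,3,1,0]
Step 8: insert i at [12, 26, 35] -> counters=[1,0,0,0,0,2,0,0,0,1,1,1,1,0,0,0,1,0,0,0,2,1,1,2,0,0,2,1,0,0,0,0,0,0,2,1,3,1,0]
Step 9: insert wp at [3, 5, 25] -> counters=[1,0,0,1,0,3,0,0,0,1,1,1,1,0,0,0,1,0,0,0,2,1,1,2,0,1,2,1,0,0,0,0,0,0,2,1,3,1,0]
Step 10: insert hmm at [24, 34, 36] -> counters=[1,0,0,1,0,3,0,0,0,1,1,1,1,0,0,0,1,0,0,0,2,1,1,2,1,1,2,1,0,0,0,0,0,0,3,1,4,1,0]
Step 11: delete qco at [5, 20, 37] -> counters=[1,0,0,1,0,2,0,0,0,1,1,1,1,0,0,0,1,0,0,0,1,1,1,2,1,1,2,1,0,0,0,0,0,0,3,1,4,0,0]
Step 12: delete i at [12, 26, 35] -> counters=[1,0,0,1,0,2,0,0,0,1,1,1,0,0,0,0,1,0,0,0,1,1,1,2,1,1,1,1,0,0,0,0,0,0,3,0,4,0,0]
Step 13: delete r at [5, 23, 26] -> counters=[1,0,0,1,0,1,0,0,0,1,1,1,0,0,0,0,1,0,0,0,1,1,1,1,1,1,0,1,0,0,0,0,0,0,3,0,4,0,0]
Step 14: delete hmm at [24, 34, 36] -> counters=[1,0,0,1,0,1,0,0,0,1,1,1,0,0,0,0,1,0,0,0,1,1,1,1,0,1,0,1,0,0,0,0,0,0,2,0,3,0,0]
Step 15: insert ol at [9, 34, 36] -> counters=[1,0,0,1,0,1,0,0,0,2,1,1,0,0,0,0,1,0,0,0,1,1,1,1,0,1,0,1,0,0,0,0,0,0,3,0,4,0,0]
Step 16: delete wd at [10, 20, 36] -> counters=[1,0,0,1,0,1,0,0,0,2,0,1,0,0,0,0,1,0,0,0,0,1,1,1,0,1,0,1,0,0,0,0,0,0,3,0,3,0,0]
Step 17: insert flz at [11, 27, 34] -> counters=[1,0,0,1,0,1,0,0,0,2,0,2,0,0,0,0,1,0,0,0,0,1,1,1,0,1,0,2,0,0,0,0,0,0,4,0,3,0,0]
Step 18: delete wp at [3, 5, 25] -> counters=[1,0,0,0,0,0,0,0,0,2,0,2,0,0,0,0,1,0,0,0,0,1,1,1,0,0,0,2,0,0,0,0,0,0,4,0,3,0,0]
Step 19: insert qco at [5, 20, 37] -> counters=[1,0,0,0,0,1,0,0,0,2,0,2,0,0,0,0,1,0,0,0,1,1,1,1,0,0,0,2,0,0,0,0,0,0,4,0,3,1,0]
Step 20: delete zh at [0, 16, 23] -> counters=[0,0,0,0,0,1,0,0,0,2,0,2,0,0,0,0,0,0,0,0,1,1,1,0,0,0,0,2,0,0,0,0,0,0,4,0,3,1,0]
Step 21: insert wp at [3, 5, 25] -> counters=[0,0,0,1,0,2,0,0,0,2,0,2,0,0,0,0,0,0,0,0,1,1,1,0,0,1,0,2,0,0,0,0,0,0,4,0,3,1,0]
Step 22: insert zh at [0, 16, 23] -> counters=[1,0,0,1,0,2,0,0,0,2,0,2,0,0,0,0,1,0,0,0,1,1,1,1,0,1,0,2,0,0,0,0,0,0,4,0,3,1,0]
Step 23: delete zh at [0, 16, 23] -> counters=[0,0,0,1,0,2,0,0,0,2,0,2,0,0,0,0,0,0,0,0,1,1,1,0,0,1,0,2,0,0,0,0,0,0,4,0,3,1,0]
Step 24: insert wd at [10, 20, 36] -> counters=[0,0,0,1,0,2,0,0,0,2,1,2,0,0,0,0,0,0,0,0,2,1,1,0,0,1,0,2,0,0,0,0,0,0,4,0,4,1,0]
Step 25: insert r at [5, 23, 26] -> counters=[0,0,0,1,0,3,0,0,0,2,1,2,0,0,0,0,0,0,0,0,2,1,1,1,0,1,1,2,0,0,0,0,0,0,4,0,4,1,0]
Final counters=[0,0,0,1,0,3,0,0,0,2,1,2,0,0,0,0,0,0,0,0,2,1,1,1,0,1,1,2,0,0,0,0,0,0,4,0,4,1,0] -> 15 nonzero

Answer: 15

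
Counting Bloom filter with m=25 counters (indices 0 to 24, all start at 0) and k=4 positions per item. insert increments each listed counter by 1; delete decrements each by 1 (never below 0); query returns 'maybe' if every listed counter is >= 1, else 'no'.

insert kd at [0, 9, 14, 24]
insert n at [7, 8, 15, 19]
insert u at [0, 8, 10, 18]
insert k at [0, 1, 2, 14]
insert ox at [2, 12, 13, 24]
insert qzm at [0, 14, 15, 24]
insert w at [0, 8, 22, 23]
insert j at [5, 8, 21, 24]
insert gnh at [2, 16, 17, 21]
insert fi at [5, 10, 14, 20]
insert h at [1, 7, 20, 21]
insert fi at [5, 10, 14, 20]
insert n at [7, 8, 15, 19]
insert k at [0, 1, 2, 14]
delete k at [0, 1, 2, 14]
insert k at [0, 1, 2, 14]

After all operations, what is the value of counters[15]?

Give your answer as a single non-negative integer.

Answer: 3

Derivation:
Step 1: insert kd at [0, 9, 14, 24] -> counters=[1,0,0,0,0,0,0,0,0,1,0,0,0,0,1,0,0,0,0,0,0,0,0,0,1]
Step 2: insert n at [7, 8, 15, 19] -> counters=[1,0,0,0,0,0,0,1,1,1,0,0,0,0,1,1,0,0,0,1,0,0,0,0,1]
Step 3: insert u at [0, 8, 10, 18] -> counters=[2,0,0,0,0,0,0,1,2,1,1,0,0,0,1,1,0,0,1,1,0,0,0,0,1]
Step 4: insert k at [0, 1, 2, 14] -> counters=[3,1,1,0,0,0,0,1,2,1,1,0,0,0,2,1,0,0,1,1,0,0,0,0,1]
Step 5: insert ox at [2, 12, 13, 24] -> counters=[3,1,2,0,0,0,0,1,2,1,1,0,1,1,2,1,0,0,1,1,0,0,0,0,2]
Step 6: insert qzm at [0, 14, 15, 24] -> counters=[4,1,2,0,0,0,0,1,2,1,1,0,1,1,3,2,0,0,1,1,0,0,0,0,3]
Step 7: insert w at [0, 8, 22, 23] -> counters=[5,1,2,0,0,0,0,1,3,1,1,0,1,1,3,2,0,0,1,1,0,0,1,1,3]
Step 8: insert j at [5, 8, 21, 24] -> counters=[5,1,2,0,0,1,0,1,4,1,1,0,1,1,3,2,0,0,1,1,0,1,1,1,4]
Step 9: insert gnh at [2, 16, 17, 21] -> counters=[5,1,3,0,0,1,0,1,4,1,1,0,1,1,3,2,1,1,1,1,0,2,1,1,4]
Step 10: insert fi at [5, 10, 14, 20] -> counters=[5,1,3,0,0,2,0,1,4,1,2,0,1,1,4,2,1,1,1,1,1,2,1,1,4]
Step 11: insert h at [1, 7, 20, 21] -> counters=[5,2,3,0,0,2,0,2,4,1,2,0,1,1,4,2,1,1,1,1,2,3,1,1,4]
Step 12: insert fi at [5, 10, 14, 20] -> counters=[5,2,3,0,0,3,0,2,4,1,3,0,1,1,5,2,1,1,1,1,3,3,1,1,4]
Step 13: insert n at [7, 8, 15, 19] -> counters=[5,2,3,0,0,3,0,3,5,1,3,0,1,1,5,3,1,1,1,2,3,3,1,1,4]
Step 14: insert k at [0, 1, 2, 14] -> counters=[6,3,4,0,0,3,0,3,5,1,3,0,1,1,6,3,1,1,1,2,3,3,1,1,4]
Step 15: delete k at [0, 1, 2, 14] -> counters=[5,2,3,0,0,3,0,3,5,1,3,0,1,1,5,3,1,1,1,2,3,3,1,1,4]
Step 16: insert k at [0, 1, 2, 14] -> counters=[6,3,4,0,0,3,0,3,5,1,3,0,1,1,6,3,1,1,1,2,3,3,1,1,4]
Final counters=[6,3,4,0,0,3,0,3,5,1,3,0,1,1,6,3,1,1,1,2,3,3,1,1,4] -> counters[15]=3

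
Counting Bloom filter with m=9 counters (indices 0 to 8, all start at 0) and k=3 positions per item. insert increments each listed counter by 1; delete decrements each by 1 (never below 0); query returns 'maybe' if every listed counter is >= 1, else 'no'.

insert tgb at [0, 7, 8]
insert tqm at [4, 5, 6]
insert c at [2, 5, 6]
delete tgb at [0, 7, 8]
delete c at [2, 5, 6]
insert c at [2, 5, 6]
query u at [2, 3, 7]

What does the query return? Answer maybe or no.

Step 1: insert tgb at [0, 7, 8] -> counters=[1,0,0,0,0,0,0,1,1]
Step 2: insert tqm at [4, 5, 6] -> counters=[1,0,0,0,1,1,1,1,1]
Step 3: insert c at [2, 5, 6] -> counters=[1,0,1,0,1,2,2,1,1]
Step 4: delete tgb at [0, 7, 8] -> counters=[0,0,1,0,1,2,2,0,0]
Step 5: delete c at [2, 5, 6] -> counters=[0,0,0,0,1,1,1,0,0]
Step 6: insert c at [2, 5, 6] -> counters=[0,0,1,0,1,2,2,0,0]
Query u: check counters[2]=1 counters[3]=0 counters[7]=0 -> no

Answer: no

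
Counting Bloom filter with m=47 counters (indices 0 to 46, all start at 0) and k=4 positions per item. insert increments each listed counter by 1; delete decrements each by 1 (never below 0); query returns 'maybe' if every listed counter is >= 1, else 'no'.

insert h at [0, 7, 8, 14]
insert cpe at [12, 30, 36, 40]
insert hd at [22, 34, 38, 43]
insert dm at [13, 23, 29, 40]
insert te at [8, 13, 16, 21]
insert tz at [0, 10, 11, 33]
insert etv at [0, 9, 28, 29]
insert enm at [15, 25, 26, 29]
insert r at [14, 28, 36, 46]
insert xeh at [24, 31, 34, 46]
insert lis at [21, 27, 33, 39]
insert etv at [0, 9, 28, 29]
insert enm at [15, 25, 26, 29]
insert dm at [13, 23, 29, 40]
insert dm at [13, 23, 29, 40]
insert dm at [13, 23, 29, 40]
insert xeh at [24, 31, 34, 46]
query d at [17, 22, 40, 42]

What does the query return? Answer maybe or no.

Step 1: insert h at [0, 7, 8, 14] -> counters=[1,0,0,0,0,0,0,1,1,0,0,0,0,0,1,0,0,0,0,0,0,0,0,0,0,0,0,0,0,0,0,0,0,0,0,0,0,0,0,0,0,0,0,0,0,0,0]
Step 2: insert cpe at [12, 30, 36, 40] -> counters=[1,0,0,0,0,0,0,1,1,0,0,0,1,0,1,0,0,0,0,0,0,0,0,0,0,0,0,0,0,0,1,0,0,0,0,0,1,0,0,0,1,0,0,0,0,0,0]
Step 3: insert hd at [22, 34, 38, 43] -> counters=[1,0,0,0,0,0,0,1,1,0,0,0,1,0,1,0,0,0,0,0,0,0,1,0,0,0,0,0,0,0,1,0,0,0,1,0,1,0,1,0,1,0,0,1,0,0,0]
Step 4: insert dm at [13, 23, 29, 40] -> counters=[1,0,0,0,0,0,0,1,1,0,0,0,1,1,1,0,0,0,0,0,0,0,1,1,0,0,0,0,0,1,1,0,0,0,1,0,1,0,1,0,2,0,0,1,0,0,0]
Step 5: insert te at [8, 13, 16, 21] -> counters=[1,0,0,0,0,0,0,1,2,0,0,0,1,2,1,0,1,0,0,0,0,1,1,1,0,0,0,0,0,1,1,0,0,0,1,0,1,0,1,0,2,0,0,1,0,0,0]
Step 6: insert tz at [0, 10, 11, 33] -> counters=[2,0,0,0,0,0,0,1,2,0,1,1,1,2,1,0,1,0,0,0,0,1,1,1,0,0,0,0,0,1,1,0,0,1,1,0,1,0,1,0,2,0,0,1,0,0,0]
Step 7: insert etv at [0, 9, 28, 29] -> counters=[3,0,0,0,0,0,0,1,2,1,1,1,1,2,1,0,1,0,0,0,0,1,1,1,0,0,0,0,1,2,1,0,0,1,1,0,1,0,1,0,2,0,0,1,0,0,0]
Step 8: insert enm at [15, 25, 26, 29] -> counters=[3,0,0,0,0,0,0,1,2,1,1,1,1,2,1,1,1,0,0,0,0,1,1,1,0,1,1,0,1,3,1,0,0,1,1,0,1,0,1,0,2,0,0,1,0,0,0]
Step 9: insert r at [14, 28, 36, 46] -> counters=[3,0,0,0,0,0,0,1,2,1,1,1,1,2,2,1,1,0,0,0,0,1,1,1,0,1,1,0,2,3,1,0,0,1,1,0,2,0,1,0,2,0,0,1,0,0,1]
Step 10: insert xeh at [24, 31, 34, 46] -> counters=[3,0,0,0,0,0,0,1,2,1,1,1,1,2,2,1,1,0,0,0,0,1,1,1,1,1,1,0,2,3,1,1,0,1,2,0,2,0,1,0,2,0,0,1,0,0,2]
Step 11: insert lis at [21, 27, 33, 39] -> counters=[3,0,0,0,0,0,0,1,2,1,1,1,1,2,2,1,1,0,0,0,0,2,1,1,1,1,1,1,2,3,1,1,0,2,2,0,2,0,1,1,2,0,0,1,0,0,2]
Step 12: insert etv at [0, 9, 28, 29] -> counters=[4,0,0,0,0,0,0,1,2,2,1,1,1,2,2,1,1,0,0,0,0,2,1,1,1,1,1,1,3,4,1,1,0,2,2,0,2,0,1,1,2,0,0,1,0,0,2]
Step 13: insert enm at [15, 25, 26, 29] -> counters=[4,0,0,0,0,0,0,1,2,2,1,1,1,2,2,2,1,0,0,0,0,2,1,1,1,2,2,1,3,5,1,1,0,2,2,0,2,0,1,1,2,0,0,1,0,0,2]
Step 14: insert dm at [13, 23, 29, 40] -> counters=[4,0,0,0,0,0,0,1,2,2,1,1,1,3,2,2,1,0,0,0,0,2,1,2,1,2,2,1,3,6,1,1,0,2,2,0,2,0,1,1,3,0,0,1,0,0,2]
Step 15: insert dm at [13, 23, 29, 40] -> counters=[4,0,0,0,0,0,0,1,2,2,1,1,1,4,2,2,1,0,0,0,0,2,1,3,1,2,2,1,3,7,1,1,0,2,2,0,2,0,1,1,4,0,0,1,0,0,2]
Step 16: insert dm at [13, 23, 29, 40] -> counters=[4,0,0,0,0,0,0,1,2,2,1,1,1,5,2,2,1,0,0,0,0,2,1,4,1,2,2,1,3,8,1,1,0,2,2,0,2,0,1,1,5,0,0,1,0,0,2]
Step 17: insert xeh at [24, 31, 34, 46] -> counters=[4,0,0,0,0,0,0,1,2,2,1,1,1,5,2,2,1,0,0,0,0,2,1,4,2,2,2,1,3,8,1,2,0,2,3,0,2,0,1,1,5,0,0,1,0,0,3]
Query d: check counters[17]=0 counters[22]=1 counters[40]=5 counters[42]=0 -> no

Answer: no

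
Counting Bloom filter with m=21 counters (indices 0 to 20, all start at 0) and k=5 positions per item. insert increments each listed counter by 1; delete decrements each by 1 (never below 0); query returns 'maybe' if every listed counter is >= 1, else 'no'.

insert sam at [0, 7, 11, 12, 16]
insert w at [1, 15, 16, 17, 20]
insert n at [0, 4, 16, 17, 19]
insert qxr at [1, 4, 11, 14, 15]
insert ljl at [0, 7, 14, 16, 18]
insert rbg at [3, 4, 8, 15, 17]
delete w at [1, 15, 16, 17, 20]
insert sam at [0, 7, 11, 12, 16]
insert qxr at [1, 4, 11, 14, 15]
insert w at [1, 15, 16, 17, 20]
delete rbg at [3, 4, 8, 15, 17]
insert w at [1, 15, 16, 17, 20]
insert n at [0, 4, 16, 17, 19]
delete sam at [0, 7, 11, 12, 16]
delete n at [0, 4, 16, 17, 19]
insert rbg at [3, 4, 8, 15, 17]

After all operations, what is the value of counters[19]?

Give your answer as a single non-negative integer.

Answer: 1

Derivation:
Step 1: insert sam at [0, 7, 11, 12, 16] -> counters=[1,0,0,0,0,0,0,1,0,0,0,1,1,0,0,0,1,0,0,0,0]
Step 2: insert w at [1, 15, 16, 17, 20] -> counters=[1,1,0,0,0,0,0,1,0,0,0,1,1,0,0,1,2,1,0,0,1]
Step 3: insert n at [0, 4, 16, 17, 19] -> counters=[2,1,0,0,1,0,0,1,0,0,0,1,1,0,0,1,3,2,0,1,1]
Step 4: insert qxr at [1, 4, 11, 14, 15] -> counters=[2,2,0,0,2,0,0,1,0,0,0,2,1,0,1,2,3,2,0,1,1]
Step 5: insert ljl at [0, 7, 14, 16, 18] -> counters=[3,2,0,0,2,0,0,2,0,0,0,2,1,0,2,2,4,2,1,1,1]
Step 6: insert rbg at [3, 4, 8, 15, 17] -> counters=[3,2,0,1,3,0,0,2,1,0,0,2,1,0,2,3,4,3,1,1,1]
Step 7: delete w at [1, 15, 16, 17, 20] -> counters=[3,1,0,1,3,0,0,2,1,0,0,2,1,0,2,2,3,2,1,1,0]
Step 8: insert sam at [0, 7, 11, 12, 16] -> counters=[4,1,0,1,3,0,0,3,1,0,0,3,2,0,2,2,4,2,1,1,0]
Step 9: insert qxr at [1, 4, 11, 14, 15] -> counters=[4,2,0,1,4,0,0,3,1,0,0,4,2,0,3,3,4,2,1,1,0]
Step 10: insert w at [1, 15, 16, 17, 20] -> counters=[4,3,0,1,4,0,0,3,1,0,0,4,2,0,3,4,5,3,1,1,1]
Step 11: delete rbg at [3, 4, 8, 15, 17] -> counters=[4,3,0,0,3,0,0,3,0,0,0,4,2,0,3,3,5,2,1,1,1]
Step 12: insert w at [1, 15, 16, 17, 20] -> counters=[4,4,0,0,3,0,0,3,0,0,0,4,2,0,3,4,6,3,1,1,2]
Step 13: insert n at [0, 4, 16, 17, 19] -> counters=[5,4,0,0,4,0,0,3,0,0,0,4,2,0,3,4,7,4,1,2,2]
Step 14: delete sam at [0, 7, 11, 12, 16] -> counters=[4,4,0,0,4,0,0,2,0,0,0,3,1,0,3,4,6,4,1,2,2]
Step 15: delete n at [0, 4, 16, 17, 19] -> counters=[3,4,0,0,3,0,0,2,0,0,0,3,1,0,3,4,5,3,1,1,2]
Step 16: insert rbg at [3, 4, 8, 15, 17] -> counters=[3,4,0,1,4,0,0,2,1,0,0,3,1,0,3,5,5,4,1,1,2]
Final counters=[3,4,0,1,4,0,0,2,1,0,0,3,1,0,3,5,5,4,1,1,2] -> counters[19]=1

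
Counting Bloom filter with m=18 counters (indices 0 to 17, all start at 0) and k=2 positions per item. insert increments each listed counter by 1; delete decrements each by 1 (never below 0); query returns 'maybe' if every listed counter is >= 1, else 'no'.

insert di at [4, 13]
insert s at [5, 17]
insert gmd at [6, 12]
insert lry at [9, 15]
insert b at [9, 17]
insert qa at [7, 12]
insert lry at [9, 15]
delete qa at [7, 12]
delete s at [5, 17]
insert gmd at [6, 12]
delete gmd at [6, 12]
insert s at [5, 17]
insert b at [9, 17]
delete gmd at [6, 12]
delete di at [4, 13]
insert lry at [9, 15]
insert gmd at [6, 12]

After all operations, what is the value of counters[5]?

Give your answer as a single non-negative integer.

Step 1: insert di at [4, 13] -> counters=[0,0,0,0,1,0,0,0,0,0,0,0,0,1,0,0,0,0]
Step 2: insert s at [5, 17] -> counters=[0,0,0,0,1,1,0,0,0,0,0,0,0,1,0,0,0,1]
Step 3: insert gmd at [6, 12] -> counters=[0,0,0,0,1,1,1,0,0,0,0,0,1,1,0,0,0,1]
Step 4: insert lry at [9, 15] -> counters=[0,0,0,0,1,1,1,0,0,1,0,0,1,1,0,1,0,1]
Step 5: insert b at [9, 17] -> counters=[0,0,0,0,1,1,1,0,0,2,0,0,1,1,0,1,0,2]
Step 6: insert qa at [7, 12] -> counters=[0,0,0,0,1,1,1,1,0,2,0,0,2,1,0,1,0,2]
Step 7: insert lry at [9, 15] -> counters=[0,0,0,0,1,1,1,1,0,3,0,0,2,1,0,2,0,2]
Step 8: delete qa at [7, 12] -> counters=[0,0,0,0,1,1,1,0,0,3,0,0,1,1,0,2,0,2]
Step 9: delete s at [5, 17] -> counters=[0,0,0,0,1,0,1,0,0,3,0,0,1,1,0,2,0,1]
Step 10: insert gmd at [6, 12] -> counters=[0,0,0,0,1,0,2,0,0,3,0,0,2,1,0,2,0,1]
Step 11: delete gmd at [6, 12] -> counters=[0,0,0,0,1,0,1,0,0,3,0,0,1,1,0,2,0,1]
Step 12: insert s at [5, 17] -> counters=[0,0,0,0,1,1,1,0,0,3,0,0,1,1,0,2,0,2]
Step 13: insert b at [9, 17] -> counters=[0,0,0,0,1,1,1,0,0,4,0,0,1,1,0,2,0,3]
Step 14: delete gmd at [6, 12] -> counters=[0,0,0,0,1,1,0,0,0,4,0,0,0,1,0,2,0,3]
Step 15: delete di at [4, 13] -> counters=[0,0,0,0,0,1,0,0,0,4,0,0,0,0,0,2,0,3]
Step 16: insert lry at [9, 15] -> counters=[0,0,0,0,0,1,0,0,0,5,0,0,0,0,0,3,0,3]
Step 17: insert gmd at [6, 12] -> counters=[0,0,0,0,0,1,1,0,0,5,0,0,1,0,0,3,0,3]
Final counters=[0,0,0,0,0,1,1,0,0,5,0,0,1,0,0,3,0,3] -> counters[5]=1

Answer: 1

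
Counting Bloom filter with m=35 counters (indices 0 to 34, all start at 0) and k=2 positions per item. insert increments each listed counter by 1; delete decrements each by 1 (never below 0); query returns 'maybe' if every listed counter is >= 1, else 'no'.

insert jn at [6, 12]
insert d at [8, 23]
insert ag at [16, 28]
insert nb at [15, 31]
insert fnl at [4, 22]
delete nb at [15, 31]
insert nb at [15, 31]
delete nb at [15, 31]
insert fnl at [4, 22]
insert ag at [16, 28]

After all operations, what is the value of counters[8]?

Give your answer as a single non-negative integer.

Step 1: insert jn at [6, 12] -> counters=[0,0,0,0,0,0,1,0,0,0,0,0,1,0,0,0,0,0,0,0,0,0,0,0,0,0,0,0,0,0,0,0,0,0,0]
Step 2: insert d at [8, 23] -> counters=[0,0,0,0,0,0,1,0,1,0,0,0,1,0,0,0,0,0,0,0,0,0,0,1,0,0,0,0,0,0,0,0,0,0,0]
Step 3: insert ag at [16, 28] -> counters=[0,0,0,0,0,0,1,0,1,0,0,0,1,0,0,0,1,0,0,0,0,0,0,1,0,0,0,0,1,0,0,0,0,0,0]
Step 4: insert nb at [15, 31] -> counters=[0,0,0,0,0,0,1,0,1,0,0,0,1,0,0,1,1,0,0,0,0,0,0,1,0,0,0,0,1,0,0,1,0,0,0]
Step 5: insert fnl at [4, 22] -> counters=[0,0,0,0,1,0,1,0,1,0,0,0,1,0,0,1,1,0,0,0,0,0,1,1,0,0,0,0,1,0,0,1,0,0,0]
Step 6: delete nb at [15, 31] -> counters=[0,0,0,0,1,0,1,0,1,0,0,0,1,0,0,0,1,0,0,0,0,0,1,1,0,0,0,0,1,0,0,0,0,0,0]
Step 7: insert nb at [15, 31] -> counters=[0,0,0,0,1,0,1,0,1,0,0,0,1,0,0,1,1,0,0,0,0,0,1,1,0,0,0,0,1,0,0,1,0,0,0]
Step 8: delete nb at [15, 31] -> counters=[0,0,0,0,1,0,1,0,1,0,0,0,1,0,0,0,1,0,0,0,0,0,1,1,0,0,0,0,1,0,0,0,0,0,0]
Step 9: insert fnl at [4, 22] -> counters=[0,0,0,0,2,0,1,0,1,0,0,0,1,0,0,0,1,0,0,0,0,0,2,1,0,0,0,0,1,0,0,0,0,0,0]
Step 10: insert ag at [16, 28] -> counters=[0,0,0,0,2,0,1,0,1,0,0,0,1,0,0,0,2,0,0,0,0,0,2,1,0,0,0,0,2,0,0,0,0,0,0]
Final counters=[0,0,0,0,2,0,1,0,1,0,0,0,1,0,0,0,2,0,0,0,0,0,2,1,0,0,0,0,2,0,0,0,0,0,0] -> counters[8]=1

Answer: 1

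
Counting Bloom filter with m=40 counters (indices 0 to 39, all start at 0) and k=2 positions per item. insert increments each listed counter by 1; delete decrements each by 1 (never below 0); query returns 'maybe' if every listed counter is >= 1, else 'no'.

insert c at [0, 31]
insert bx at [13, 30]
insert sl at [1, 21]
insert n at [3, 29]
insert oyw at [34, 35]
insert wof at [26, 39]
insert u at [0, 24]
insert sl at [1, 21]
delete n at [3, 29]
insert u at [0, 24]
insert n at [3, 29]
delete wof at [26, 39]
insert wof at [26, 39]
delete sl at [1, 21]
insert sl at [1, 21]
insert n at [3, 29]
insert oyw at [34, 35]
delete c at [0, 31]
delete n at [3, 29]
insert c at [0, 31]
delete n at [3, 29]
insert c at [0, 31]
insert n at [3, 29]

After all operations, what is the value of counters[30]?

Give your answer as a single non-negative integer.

Step 1: insert c at [0, 31] -> counters=[1,0,0,0,0,0,0,0,0,0,0,0,0,0,0,0,0,0,0,0,0,0,0,0,0,0,0,0,0,0,0,1,0,0,0,0,0,0,0,0]
Step 2: insert bx at [13, 30] -> counters=[1,0,0,0,0,0,0,0,0,0,0,0,0,1,0,0,0,0,0,0,0,0,0,0,0,0,0,0,0,0,1,1,0,0,0,0,0,0,0,0]
Step 3: insert sl at [1, 21] -> counters=[1,1,0,0,0,0,0,0,0,0,0,0,0,1,0,0,0,0,0,0,0,1,0,0,0,0,0,0,0,0,1,1,0,0,0,0,0,0,0,0]
Step 4: insert n at [3, 29] -> counters=[1,1,0,1,0,0,0,0,0,0,0,0,0,1,0,0,0,0,0,0,0,1,0,0,0,0,0,0,0,1,1,1,0,0,0,0,0,0,0,0]
Step 5: insert oyw at [34, 35] -> counters=[1,1,0,1,0,0,0,0,0,0,0,0,0,1,0,0,0,0,0,0,0,1,0,0,0,0,0,0,0,1,1,1,0,0,1,1,0,0,0,0]
Step 6: insert wof at [26, 39] -> counters=[1,1,0,1,0,0,0,0,0,0,0,0,0,1,0,0,0,0,0,0,0,1,0,0,0,0,1,0,0,1,1,1,0,0,1,1,0,0,0,1]
Step 7: insert u at [0, 24] -> counters=[2,1,0,1,0,0,0,0,0,0,0,0,0,1,0,0,0,0,0,0,0,1,0,0,1,0,1,0,0,1,1,1,0,0,1,1,0,0,0,1]
Step 8: insert sl at [1, 21] -> counters=[2,2,0,1,0,0,0,0,0,0,0,0,0,1,0,0,0,0,0,0,0,2,0,0,1,0,1,0,0,1,1,1,0,0,1,1,0,0,0,1]
Step 9: delete n at [3, 29] -> counters=[2,2,0,0,0,0,0,0,0,0,0,0,0,1,0,0,0,0,0,0,0,2,0,0,1,0,1,0,0,0,1,1,0,0,1,1,0,0,0,1]
Step 10: insert u at [0, 24] -> counters=[3,2,0,0,0,0,0,0,0,0,0,0,0,1,0,0,0,0,0,0,0,2,0,0,2,0,1,0,0,0,1,1,0,0,1,1,0,0,0,1]
Step 11: insert n at [3, 29] -> counters=[3,2,0,1,0,0,0,0,0,0,0,0,0,1,0,0,0,0,0,0,0,2,0,0,2,0,1,0,0,1,1,1,0,0,1,1,0,0,0,1]
Step 12: delete wof at [26, 39] -> counters=[3,2,0,1,0,0,0,0,0,0,0,0,0,1,0,0,0,0,0,0,0,2,0,0,2,0,0,0,0,1,1,1,0,0,1,1,0,0,0,0]
Step 13: insert wof at [26, 39] -> counters=[3,2,0,1,0,0,0,0,0,0,0,0,0,1,0,0,0,0,0,0,0,2,0,0,2,0,1,0,0,1,1,1,0,0,1,1,0,0,0,1]
Step 14: delete sl at [1, 21] -> counters=[3,1,0,1,0,0,0,0,0,0,0,0,0,1,0,0,0,0,0,0,0,1,0,0,2,0,1,0,0,1,1,1,0,0,1,1,0,0,0,1]
Step 15: insert sl at [1, 21] -> counters=[3,2,0,1,0,0,0,0,0,0,0,0,0,1,0,0,0,0,0,0,0,2,0,0,2,0,1,0,0,1,1,1,0,0,1,1,0,0,0,1]
Step 16: insert n at [3, 29] -> counters=[3,2,0,2,0,0,0,0,0,0,0,0,0,1,0,0,0,0,0,0,0,2,0,0,2,0,1,0,0,2,1,1,0,0,1,1,0,0,0,1]
Step 17: insert oyw at [34, 35] -> counters=[3,2,0,2,0,0,0,0,0,0,0,0,0,1,0,0,0,0,0,0,0,2,0,0,2,0,1,0,0,2,1,1,0,0,2,2,0,0,0,1]
Step 18: delete c at [0, 31] -> counters=[2,2,0,2,0,0,0,0,0,0,0,0,0,1,0,0,0,0,0,0,0,2,0,0,2,0,1,0,0,2,1,0,0,0,2,2,0,0,0,1]
Step 19: delete n at [3, 29] -> counters=[2,2,0,1,0,0,0,0,0,0,0,0,0,1,0,0,0,0,0,0,0,2,0,0,2,0,1,0,0,1,1,0,0,0,2,2,0,0,0,1]
Step 20: insert c at [0, 31] -> counters=[3,2,0,1,0,0,0,0,0,0,0,0,0,1,0,0,0,0,0,0,0,2,0,0,2,0,1,0,0,1,1,1,0,0,2,2,0,0,0,1]
Step 21: delete n at [3, 29] -> counters=[3,2,0,0,0,0,0,0,0,0,0,0,0,1,0,0,0,0,0,0,0,2,0,0,2,0,1,0,0,0,1,1,0,0,2,2,0,0,0,1]
Step 22: insert c at [0, 31] -> counters=[4,2,0,0,0,0,0,0,0,0,0,0,0,1,0,0,0,0,0,0,0,2,0,0,2,0,1,0,0,0,1,2,0,0,2,2,0,0,0,1]
Step 23: insert n at [3, 29] -> counters=[4,2,0,1,0,0,0,0,0,0,0,0,0,1,0,0,0,0,0,0,0,2,0,0,2,0,1,0,0,1,1,2,0,0,2,2,0,0,0,1]
Final counters=[4,2,0,1,0,0,0,0,0,0,0,0,0,1,0,0,0,0,0,0,0,2,0,0,2,0,1,0,0,1,1,2,0,0,2,2,0,0,0,1] -> counters[30]=1

Answer: 1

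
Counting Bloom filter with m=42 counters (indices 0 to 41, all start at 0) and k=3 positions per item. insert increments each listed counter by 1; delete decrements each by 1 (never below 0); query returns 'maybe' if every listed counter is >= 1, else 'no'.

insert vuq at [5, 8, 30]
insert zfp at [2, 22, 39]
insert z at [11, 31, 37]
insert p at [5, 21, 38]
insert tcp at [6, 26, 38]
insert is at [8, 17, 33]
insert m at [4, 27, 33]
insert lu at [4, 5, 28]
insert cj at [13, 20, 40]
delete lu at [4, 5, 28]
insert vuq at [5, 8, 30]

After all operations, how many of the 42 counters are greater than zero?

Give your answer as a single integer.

Answer: 20

Derivation:
Step 1: insert vuq at [5, 8, 30] -> counters=[0,0,0,0,0,1,0,0,1,0,0,0,0,0,0,0,0,0,0,0,0,0,0,0,0,0,0,0,0,0,1,0,0,0,0,0,0,0,0,0,0,0]
Step 2: insert zfp at [2, 22, 39] -> counters=[0,0,1,0,0,1,0,0,1,0,0,0,0,0,0,0,0,0,0,0,0,0,1,0,0,0,0,0,0,0,1,0,0,0,0,0,0,0,0,1,0,0]
Step 3: insert z at [11, 31, 37] -> counters=[0,0,1,0,0,1,0,0,1,0,0,1,0,0,0,0,0,0,0,0,0,0,1,0,0,0,0,0,0,0,1,1,0,0,0,0,0,1,0,1,0,0]
Step 4: insert p at [5, 21, 38] -> counters=[0,0,1,0,0,2,0,0,1,0,0,1,0,0,0,0,0,0,0,0,0,1,1,0,0,0,0,0,0,0,1,1,0,0,0,0,0,1,1,1,0,0]
Step 5: insert tcp at [6, 26, 38] -> counters=[0,0,1,0,0,2,1,0,1,0,0,1,0,0,0,0,0,0,0,0,0,1,1,0,0,0,1,0,0,0,1,1,0,0,0,0,0,1,2,1,0,0]
Step 6: insert is at [8, 17, 33] -> counters=[0,0,1,0,0,2,1,0,2,0,0,1,0,0,0,0,0,1,0,0,0,1,1,0,0,0,1,0,0,0,1,1,0,1,0,0,0,1,2,1,0,0]
Step 7: insert m at [4, 27, 33] -> counters=[0,0,1,0,1,2,1,0,2,0,0,1,0,0,0,0,0,1,0,0,0,1,1,0,0,0,1,1,0,0,1,1,0,2,0,0,0,1,2,1,0,0]
Step 8: insert lu at [4, 5, 28] -> counters=[0,0,1,0,2,3,1,0,2,0,0,1,0,0,0,0,0,1,0,0,0,1,1,0,0,0,1,1,1,0,1,1,0,2,0,0,0,1,2,1,0,0]
Step 9: insert cj at [13, 20, 40] -> counters=[0,0,1,0,2,3,1,0,2,0,0,1,0,1,0,0,0,1,0,0,1,1,1,0,0,0,1,1,1,0,1,1,0,2,0,0,0,1,2,1,1,0]
Step 10: delete lu at [4, 5, 28] -> counters=[0,0,1,0,1,2,1,0,2,0,0,1,0,1,0,0,0,1,0,0,1,1,1,0,0,0,1,1,0,0,1,1,0,2,0,0,0,1,2,1,1,0]
Step 11: insert vuq at [5, 8, 30] -> counters=[0,0,1,0,1,3,1,0,3,0,0,1,0,1,0,0,0,1,0,0,1,1,1,0,0,0,1,1,0,0,2,1,0,2,0,0,0,1,2,1,1,0]
Final counters=[0,0,1,0,1,3,1,0,3,0,0,1,0,1,0,0,0,1,0,0,1,1,1,0,0,0,1,1,0,0,2,1,0,2,0,0,0,1,2,1,1,0] -> 20 nonzero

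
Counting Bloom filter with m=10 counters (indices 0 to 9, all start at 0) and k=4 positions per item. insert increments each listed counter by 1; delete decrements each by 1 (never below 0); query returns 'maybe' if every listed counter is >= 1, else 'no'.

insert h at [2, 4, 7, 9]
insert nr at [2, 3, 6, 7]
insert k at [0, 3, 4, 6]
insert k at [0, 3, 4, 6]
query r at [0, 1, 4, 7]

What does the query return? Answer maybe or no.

Step 1: insert h at [2, 4, 7, 9] -> counters=[0,0,1,0,1,0,0,1,0,1]
Step 2: insert nr at [2, 3, 6, 7] -> counters=[0,0,2,1,1,0,1,2,0,1]
Step 3: insert k at [0, 3, 4, 6] -> counters=[1,0,2,2,2,0,2,2,0,1]
Step 4: insert k at [0, 3, 4, 6] -> counters=[2,0,2,3,3,0,3,2,0,1]
Query r: check counters[0]=2 counters[1]=0 counters[4]=3 counters[7]=2 -> no

Answer: no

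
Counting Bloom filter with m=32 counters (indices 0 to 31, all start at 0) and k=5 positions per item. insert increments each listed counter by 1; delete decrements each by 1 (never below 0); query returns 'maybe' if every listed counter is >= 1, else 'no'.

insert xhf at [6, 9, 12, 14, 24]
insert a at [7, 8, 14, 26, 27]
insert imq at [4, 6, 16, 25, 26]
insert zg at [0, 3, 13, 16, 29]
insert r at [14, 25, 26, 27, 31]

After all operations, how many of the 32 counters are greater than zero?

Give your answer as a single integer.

Answer: 17

Derivation:
Step 1: insert xhf at [6, 9, 12, 14, 24] -> counters=[0,0,0,0,0,0,1,0,0,1,0,0,1,0,1,0,0,0,0,0,0,0,0,0,1,0,0,0,0,0,0,0]
Step 2: insert a at [7, 8, 14, 26, 27] -> counters=[0,0,0,0,0,0,1,1,1,1,0,0,1,0,2,0,0,0,0,0,0,0,0,0,1,0,1,1,0,0,0,0]
Step 3: insert imq at [4, 6, 16, 25, 26] -> counters=[0,0,0,0,1,0,2,1,1,1,0,0,1,0,2,0,1,0,0,0,0,0,0,0,1,1,2,1,0,0,0,0]
Step 4: insert zg at [0, 3, 13, 16, 29] -> counters=[1,0,0,1,1,0,2,1,1,1,0,0,1,1,2,0,2,0,0,0,0,0,0,0,1,1,2,1,0,1,0,0]
Step 5: insert r at [14, 25, 26, 27, 31] -> counters=[1,0,0,1,1,0,2,1,1,1,0,0,1,1,3,0,2,0,0,0,0,0,0,0,1,2,3,2,0,1,0,1]
Final counters=[1,0,0,1,1,0,2,1,1,1,0,0,1,1,3,0,2,0,0,0,0,0,0,0,1,2,3,2,0,1,0,1] -> 17 nonzero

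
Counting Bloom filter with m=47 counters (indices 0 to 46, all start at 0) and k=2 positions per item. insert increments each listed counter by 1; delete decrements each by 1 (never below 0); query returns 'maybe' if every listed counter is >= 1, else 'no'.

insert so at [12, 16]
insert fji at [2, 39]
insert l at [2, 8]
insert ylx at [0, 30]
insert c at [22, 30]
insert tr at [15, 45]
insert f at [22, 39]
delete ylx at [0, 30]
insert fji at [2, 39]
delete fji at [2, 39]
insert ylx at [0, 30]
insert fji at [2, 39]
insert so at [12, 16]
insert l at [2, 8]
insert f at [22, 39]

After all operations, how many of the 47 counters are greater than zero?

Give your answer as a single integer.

Step 1: insert so at [12, 16] -> counters=[0,0,0,0,0,0,0,0,0,0,0,0,1,0,0,0,1,0,0,0,0,0,0,0,0,0,0,0,0,0,0,0,0,0,0,0,0,0,0,0,0,0,0,0,0,0,0]
Step 2: insert fji at [2, 39] -> counters=[0,0,1,0,0,0,0,0,0,0,0,0,1,0,0,0,1,0,0,0,0,0,0,0,0,0,0,0,0,0,0,0,0,0,0,0,0,0,0,1,0,0,0,0,0,0,0]
Step 3: insert l at [2, 8] -> counters=[0,0,2,0,0,0,0,0,1,0,0,0,1,0,0,0,1,0,0,0,0,0,0,0,0,0,0,0,0,0,0,0,0,0,0,0,0,0,0,1,0,0,0,0,0,0,0]
Step 4: insert ylx at [0, 30] -> counters=[1,0,2,0,0,0,0,0,1,0,0,0,1,0,0,0,1,0,0,0,0,0,0,0,0,0,0,0,0,0,1,0,0,0,0,0,0,0,0,1,0,0,0,0,0,0,0]
Step 5: insert c at [22, 30] -> counters=[1,0,2,0,0,0,0,0,1,0,0,0,1,0,0,0,1,0,0,0,0,0,1,0,0,0,0,0,0,0,2,0,0,0,0,0,0,0,0,1,0,0,0,0,0,0,0]
Step 6: insert tr at [15, 45] -> counters=[1,0,2,0,0,0,0,0,1,0,0,0,1,0,0,1,1,0,0,0,0,0,1,0,0,0,0,0,0,0,2,0,0,0,0,0,0,0,0,1,0,0,0,0,0,1,0]
Step 7: insert f at [22, 39] -> counters=[1,0,2,0,0,0,0,0,1,0,0,0,1,0,0,1,1,0,0,0,0,0,2,0,0,0,0,0,0,0,2,0,0,0,0,0,0,0,0,2,0,0,0,0,0,1,0]
Step 8: delete ylx at [0, 30] -> counters=[0,0,2,0,0,0,0,0,1,0,0,0,1,0,0,1,1,0,0,0,0,0,2,0,0,0,0,0,0,0,1,0,0,0,0,0,0,0,0,2,0,0,0,0,0,1,0]
Step 9: insert fji at [2, 39] -> counters=[0,0,3,0,0,0,0,0,1,0,0,0,1,0,0,1,1,0,0,0,0,0,2,0,0,0,0,0,0,0,1,0,0,0,0,0,0,0,0,3,0,0,0,0,0,1,0]
Step 10: delete fji at [2, 39] -> counters=[0,0,2,0,0,0,0,0,1,0,0,0,1,0,0,1,1,0,0,0,0,0,2,0,0,0,0,0,0,0,1,0,0,0,0,0,0,0,0,2,0,0,0,0,0,1,0]
Step 11: insert ylx at [0, 30] -> counters=[1,0,2,0,0,0,0,0,1,0,0,0,1,0,0,1,1,0,0,0,0,0,2,0,0,0,0,0,0,0,2,0,0,0,0,0,0,0,0,2,0,0,0,0,0,1,0]
Step 12: insert fji at [2, 39] -> counters=[1,0,3,0,0,0,0,0,1,0,0,0,1,0,0,1,1,0,0,0,0,0,2,0,0,0,0,0,0,0,2,0,0,0,0,0,0,0,0,3,0,0,0,0,0,1,0]
Step 13: insert so at [12, 16] -> counters=[1,0,3,0,0,0,0,0,1,0,0,0,2,0,0,1,2,0,0,0,0,0,2,0,0,0,0,0,0,0,2,0,0,0,0,0,0,0,0,3,0,0,0,0,0,1,0]
Step 14: insert l at [2, 8] -> counters=[1,0,4,0,0,0,0,0,2,0,0,0,2,0,0,1,2,0,0,0,0,0,2,0,0,0,0,0,0,0,2,0,0,0,0,0,0,0,0,3,0,0,0,0,0,1,0]
Step 15: insert f at [22, 39] -> counters=[1,0,4,0,0,0,0,0,2,0,0,0,2,0,0,1,2,0,0,0,0,0,3,0,0,0,0,0,0,0,2,0,0,0,0,0,0,0,0,4,0,0,0,0,0,1,0]
Final counters=[1,0,4,0,0,0,0,0,2,0,0,0,2,0,0,1,2,0,0,0,0,0,3,0,0,0,0,0,0,0,2,0,0,0,0,0,0,0,0,4,0,0,0,0,0,1,0] -> 10 nonzero

Answer: 10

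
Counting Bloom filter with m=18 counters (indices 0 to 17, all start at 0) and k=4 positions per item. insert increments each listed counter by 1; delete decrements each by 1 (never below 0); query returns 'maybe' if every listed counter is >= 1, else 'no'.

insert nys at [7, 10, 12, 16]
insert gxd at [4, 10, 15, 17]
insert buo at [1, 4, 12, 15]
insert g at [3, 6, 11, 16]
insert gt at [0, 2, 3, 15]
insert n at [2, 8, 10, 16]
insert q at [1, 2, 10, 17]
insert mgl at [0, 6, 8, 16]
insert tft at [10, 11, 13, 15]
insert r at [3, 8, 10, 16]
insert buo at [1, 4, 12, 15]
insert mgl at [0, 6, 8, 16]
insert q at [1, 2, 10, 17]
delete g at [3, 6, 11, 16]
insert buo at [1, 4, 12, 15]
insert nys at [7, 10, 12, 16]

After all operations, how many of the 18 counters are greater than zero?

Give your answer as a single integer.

Step 1: insert nys at [7, 10, 12, 16] -> counters=[0,0,0,0,0,0,0,1,0,0,1,0,1,0,0,0,1,0]
Step 2: insert gxd at [4, 10, 15, 17] -> counters=[0,0,0,0,1,0,0,1,0,0,2,0,1,0,0,1,1,1]
Step 3: insert buo at [1, 4, 12, 15] -> counters=[0,1,0,0,2,0,0,1,0,0,2,0,2,0,0,2,1,1]
Step 4: insert g at [3, 6, 11, 16] -> counters=[0,1,0,1,2,0,1,1,0,0,2,1,2,0,0,2,2,1]
Step 5: insert gt at [0, 2, 3, 15] -> counters=[1,1,1,2,2,0,1,1,0,0,2,1,2,0,0,3,2,1]
Step 6: insert n at [2, 8, 10, 16] -> counters=[1,1,2,2,2,0,1,1,1,0,3,1,2,0,0,3,3,1]
Step 7: insert q at [1, 2, 10, 17] -> counters=[1,2,3,2,2,0,1,1,1,0,4,1,2,0,0,3,3,2]
Step 8: insert mgl at [0, 6, 8, 16] -> counters=[2,2,3,2,2,0,2,1,2,0,4,1,2,0,0,3,4,2]
Step 9: insert tft at [10, 11, 13, 15] -> counters=[2,2,3,2,2,0,2,1,2,0,5,2,2,1,0,4,4,2]
Step 10: insert r at [3, 8, 10, 16] -> counters=[2,2,3,3,2,0,2,1,3,0,6,2,2,1,0,4,5,2]
Step 11: insert buo at [1, 4, 12, 15] -> counters=[2,3,3,3,3,0,2,1,3,0,6,2,3,1,0,5,5,2]
Step 12: insert mgl at [0, 6, 8, 16] -> counters=[3,3,3,3,3,0,3,1,4,0,6,2,3,1,0,5,6,2]
Step 13: insert q at [1, 2, 10, 17] -> counters=[3,4,4,3,3,0,3,1,4,0,7,2,3,1,0,5,6,3]
Step 14: delete g at [3, 6, 11, 16] -> counters=[3,4,4,2,3,0,2,1,4,0,7,1,3,1,0,5,5,3]
Step 15: insert buo at [1, 4, 12, 15] -> counters=[3,5,4,2,4,0,2,1,4,0,7,1,4,1,0,6,5,3]
Step 16: insert nys at [7, 10, 12, 16] -> counters=[3,5,4,2,4,0,2,2,4,0,8,1,5,1,0,6,6,3]
Final counters=[3,5,4,2,4,0,2,2,4,0,8,1,5,1,0,6,6,3] -> 15 nonzero

Answer: 15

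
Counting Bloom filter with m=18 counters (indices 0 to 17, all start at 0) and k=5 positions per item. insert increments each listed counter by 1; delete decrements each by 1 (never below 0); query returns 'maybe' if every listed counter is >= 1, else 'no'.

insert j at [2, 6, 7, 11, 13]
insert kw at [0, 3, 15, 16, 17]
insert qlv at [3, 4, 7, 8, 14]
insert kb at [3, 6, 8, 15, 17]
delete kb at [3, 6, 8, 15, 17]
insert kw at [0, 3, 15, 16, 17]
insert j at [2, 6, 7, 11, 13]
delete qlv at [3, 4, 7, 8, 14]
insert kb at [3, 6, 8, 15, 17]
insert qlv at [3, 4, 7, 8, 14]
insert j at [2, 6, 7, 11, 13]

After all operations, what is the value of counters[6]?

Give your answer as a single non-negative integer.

Answer: 4

Derivation:
Step 1: insert j at [2, 6, 7, 11, 13] -> counters=[0,0,1,0,0,0,1,1,0,0,0,1,0,1,0,0,0,0]
Step 2: insert kw at [0, 3, 15, 16, 17] -> counters=[1,0,1,1,0,0,1,1,0,0,0,1,0,1,0,1,1,1]
Step 3: insert qlv at [3, 4, 7, 8, 14] -> counters=[1,0,1,2,1,0,1,2,1,0,0,1,0,1,1,1,1,1]
Step 4: insert kb at [3, 6, 8, 15, 17] -> counters=[1,0,1,3,1,0,2,2,2,0,0,1,0,1,1,2,1,2]
Step 5: delete kb at [3, 6, 8, 15, 17] -> counters=[1,0,1,2,1,0,1,2,1,0,0,1,0,1,1,1,1,1]
Step 6: insert kw at [0, 3, 15, 16, 17] -> counters=[2,0,1,3,1,0,1,2,1,0,0,1,0,1,1,2,2,2]
Step 7: insert j at [2, 6, 7, 11, 13] -> counters=[2,0,2,3,1,0,2,3,1,0,0,2,0,2,1,2,2,2]
Step 8: delete qlv at [3, 4, 7, 8, 14] -> counters=[2,0,2,2,0,0,2,2,0,0,0,2,0,2,0,2,2,2]
Step 9: insert kb at [3, 6, 8, 15, 17] -> counters=[2,0,2,3,0,0,3,2,1,0,0,2,0,2,0,3,2,3]
Step 10: insert qlv at [3, 4, 7, 8, 14] -> counters=[2,0,2,4,1,0,3,3,2,0,0,2,0,2,1,3,2,3]
Step 11: insert j at [2, 6, 7, 11, 13] -> counters=[2,0,3,4,1,0,4,4,2,0,0,3,0,3,1,3,2,3]
Final counters=[2,0,3,4,1,0,4,4,2,0,0,3,0,3,1,3,2,3] -> counters[6]=4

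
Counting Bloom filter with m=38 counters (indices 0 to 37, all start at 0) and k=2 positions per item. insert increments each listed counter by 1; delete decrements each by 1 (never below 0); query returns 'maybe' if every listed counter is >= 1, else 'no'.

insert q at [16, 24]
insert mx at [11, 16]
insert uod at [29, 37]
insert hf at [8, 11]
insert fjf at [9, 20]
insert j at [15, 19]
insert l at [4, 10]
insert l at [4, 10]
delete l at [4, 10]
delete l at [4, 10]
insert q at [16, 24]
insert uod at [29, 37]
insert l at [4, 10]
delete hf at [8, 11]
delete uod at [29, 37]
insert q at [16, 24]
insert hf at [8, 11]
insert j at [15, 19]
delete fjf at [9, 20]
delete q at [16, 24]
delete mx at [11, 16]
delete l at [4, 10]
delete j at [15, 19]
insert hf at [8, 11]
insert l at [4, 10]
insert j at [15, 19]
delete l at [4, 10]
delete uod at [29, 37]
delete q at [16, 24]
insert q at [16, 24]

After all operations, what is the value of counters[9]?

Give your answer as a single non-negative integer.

Answer: 0

Derivation:
Step 1: insert q at [16, 24] -> counters=[0,0,0,0,0,0,0,0,0,0,0,0,0,0,0,0,1,0,0,0,0,0,0,0,1,0,0,0,0,0,0,0,0,0,0,0,0,0]
Step 2: insert mx at [11, 16] -> counters=[0,0,0,0,0,0,0,0,0,0,0,1,0,0,0,0,2,0,0,0,0,0,0,0,1,0,0,0,0,0,0,0,0,0,0,0,0,0]
Step 3: insert uod at [29, 37] -> counters=[0,0,0,0,0,0,0,0,0,0,0,1,0,0,0,0,2,0,0,0,0,0,0,0,1,0,0,0,0,1,0,0,0,0,0,0,0,1]
Step 4: insert hf at [8, 11] -> counters=[0,0,0,0,0,0,0,0,1,0,0,2,0,0,0,0,2,0,0,0,0,0,0,0,1,0,0,0,0,1,0,0,0,0,0,0,0,1]
Step 5: insert fjf at [9, 20] -> counters=[0,0,0,0,0,0,0,0,1,1,0,2,0,0,0,0,2,0,0,0,1,0,0,0,1,0,0,0,0,1,0,0,0,0,0,0,0,1]
Step 6: insert j at [15, 19] -> counters=[0,0,0,0,0,0,0,0,1,1,0,2,0,0,0,1,2,0,0,1,1,0,0,0,1,0,0,0,0,1,0,0,0,0,0,0,0,1]
Step 7: insert l at [4, 10] -> counters=[0,0,0,0,1,0,0,0,1,1,1,2,0,0,0,1,2,0,0,1,1,0,0,0,1,0,0,0,0,1,0,0,0,0,0,0,0,1]
Step 8: insert l at [4, 10] -> counters=[0,0,0,0,2,0,0,0,1,1,2,2,0,0,0,1,2,0,0,1,1,0,0,0,1,0,0,0,0,1,0,0,0,0,0,0,0,1]
Step 9: delete l at [4, 10] -> counters=[0,0,0,0,1,0,0,0,1,1,1,2,0,0,0,1,2,0,0,1,1,0,0,0,1,0,0,0,0,1,0,0,0,0,0,0,0,1]
Step 10: delete l at [4, 10] -> counters=[0,0,0,0,0,0,0,0,1,1,0,2,0,0,0,1,2,0,0,1,1,0,0,0,1,0,0,0,0,1,0,0,0,0,0,0,0,1]
Step 11: insert q at [16, 24] -> counters=[0,0,0,0,0,0,0,0,1,1,0,2,0,0,0,1,3,0,0,1,1,0,0,0,2,0,0,0,0,1,0,0,0,0,0,0,0,1]
Step 12: insert uod at [29, 37] -> counters=[0,0,0,0,0,0,0,0,1,1,0,2,0,0,0,1,3,0,0,1,1,0,0,0,2,0,0,0,0,2,0,0,0,0,0,0,0,2]
Step 13: insert l at [4, 10] -> counters=[0,0,0,0,1,0,0,0,1,1,1,2,0,0,0,1,3,0,0,1,1,0,0,0,2,0,0,0,0,2,0,0,0,0,0,0,0,2]
Step 14: delete hf at [8, 11] -> counters=[0,0,0,0,1,0,0,0,0,1,1,1,0,0,0,1,3,0,0,1,1,0,0,0,2,0,0,0,0,2,0,0,0,0,0,0,0,2]
Step 15: delete uod at [29, 37] -> counters=[0,0,0,0,1,0,0,0,0,1,1,1,0,0,0,1,3,0,0,1,1,0,0,0,2,0,0,0,0,1,0,0,0,0,0,0,0,1]
Step 16: insert q at [16, 24] -> counters=[0,0,0,0,1,0,0,0,0,1,1,1,0,0,0,1,4,0,0,1,1,0,0,0,3,0,0,0,0,1,0,0,0,0,0,0,0,1]
Step 17: insert hf at [8, 11] -> counters=[0,0,0,0,1,0,0,0,1,1,1,2,0,0,0,1,4,0,0,1,1,0,0,0,3,0,0,0,0,1,0,0,0,0,0,0,0,1]
Step 18: insert j at [15, 19] -> counters=[0,0,0,0,1,0,0,0,1,1,1,2,0,0,0,2,4,0,0,2,1,0,0,0,3,0,0,0,0,1,0,0,0,0,0,0,0,1]
Step 19: delete fjf at [9, 20] -> counters=[0,0,0,0,1,0,0,0,1,0,1,2,0,0,0,2,4,0,0,2,0,0,0,0,3,0,0,0,0,1,0,0,0,0,0,0,0,1]
Step 20: delete q at [16, 24] -> counters=[0,0,0,0,1,0,0,0,1,0,1,2,0,0,0,2,3,0,0,2,0,0,0,0,2,0,0,0,0,1,0,0,0,0,0,0,0,1]
Step 21: delete mx at [11, 16] -> counters=[0,0,0,0,1,0,0,0,1,0,1,1,0,0,0,2,2,0,0,2,0,0,0,0,2,0,0,0,0,1,0,0,0,0,0,0,0,1]
Step 22: delete l at [4, 10] -> counters=[0,0,0,0,0,0,0,0,1,0,0,1,0,0,0,2,2,0,0,2,0,0,0,0,2,0,0,0,0,1,0,0,0,0,0,0,0,1]
Step 23: delete j at [15, 19] -> counters=[0,0,0,0,0,0,0,0,1,0,0,1,0,0,0,1,2,0,0,1,0,0,0,0,2,0,0,0,0,1,0,0,0,0,0,0,0,1]
Step 24: insert hf at [8, 11] -> counters=[0,0,0,0,0,0,0,0,2,0,0,2,0,0,0,1,2,0,0,1,0,0,0,0,2,0,0,0,0,1,0,0,0,0,0,0,0,1]
Step 25: insert l at [4, 10] -> counters=[0,0,0,0,1,0,0,0,2,0,1,2,0,0,0,1,2,0,0,1,0,0,0,0,2,0,0,0,0,1,0,0,0,0,0,0,0,1]
Step 26: insert j at [15, 19] -> counters=[0,0,0,0,1,0,0,0,2,0,1,2,0,0,0,2,2,0,0,2,0,0,0,0,2,0,0,0,0,1,0,0,0,0,0,0,0,1]
Step 27: delete l at [4, 10] -> counters=[0,0,0,0,0,0,0,0,2,0,0,2,0,0,0,2,2,0,0,2,0,0,0,0,2,0,0,0,0,1,0,0,0,0,0,0,0,1]
Step 28: delete uod at [29, 37] -> counters=[0,0,0,0,0,0,0,0,2,0,0,2,0,0,0,2,2,0,0,2,0,0,0,0,2,0,0,0,0,0,0,0,0,0,0,0,0,0]
Step 29: delete q at [16, 24] -> counters=[0,0,0,0,0,0,0,0,2,0,0,2,0,0,0,2,1,0,0,2,0,0,0,0,1,0,0,0,0,0,0,0,0,0,0,0,0,0]
Step 30: insert q at [16, 24] -> counters=[0,0,0,0,0,0,0,0,2,0,0,2,0,0,0,2,2,0,0,2,0,0,0,0,2,0,0,0,0,0,0,0,0,0,0,0,0,0]
Final counters=[0,0,0,0,0,0,0,0,2,0,0,2,0,0,0,2,2,0,0,2,0,0,0,0,2,0,0,0,0,0,0,0,0,0,0,0,0,0] -> counters[9]=0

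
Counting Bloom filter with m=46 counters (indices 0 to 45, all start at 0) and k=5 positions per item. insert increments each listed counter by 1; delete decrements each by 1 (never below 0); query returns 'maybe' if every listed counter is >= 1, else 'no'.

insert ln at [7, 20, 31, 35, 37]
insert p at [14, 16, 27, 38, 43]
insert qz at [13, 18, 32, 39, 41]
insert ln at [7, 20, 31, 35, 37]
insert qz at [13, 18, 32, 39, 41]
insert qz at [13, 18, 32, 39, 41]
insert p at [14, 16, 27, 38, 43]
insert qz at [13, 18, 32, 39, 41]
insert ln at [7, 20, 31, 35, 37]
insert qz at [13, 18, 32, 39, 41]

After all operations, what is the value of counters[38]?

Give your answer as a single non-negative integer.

Step 1: insert ln at [7, 20, 31, 35, 37] -> counters=[0,0,0,0,0,0,0,1,0,0,0,0,0,0,0,0,0,0,0,0,1,0,0,0,0,0,0,0,0,0,0,1,0,0,0,1,0,1,0,0,0,0,0,0,0,0]
Step 2: insert p at [14, 16, 27, 38, 43] -> counters=[0,0,0,0,0,0,0,1,0,0,0,0,0,0,1,0,1,0,0,0,1,0,0,0,0,0,0,1,0,0,0,1,0,0,0,1,0,1,1,0,0,0,0,1,0,0]
Step 3: insert qz at [13, 18, 32, 39, 41] -> counters=[0,0,0,0,0,0,0,1,0,0,0,0,0,1,1,0,1,0,1,0,1,0,0,0,0,0,0,1,0,0,0,1,1,0,0,1,0,1,1,1,0,1,0,1,0,0]
Step 4: insert ln at [7, 20, 31, 35, 37] -> counters=[0,0,0,0,0,0,0,2,0,0,0,0,0,1,1,0,1,0,1,0,2,0,0,0,0,0,0,1,0,0,0,2,1,0,0,2,0,2,1,1,0,1,0,1,0,0]
Step 5: insert qz at [13, 18, 32, 39, 41] -> counters=[0,0,0,0,0,0,0,2,0,0,0,0,0,2,1,0,1,0,2,0,2,0,0,0,0,0,0,1,0,0,0,2,2,0,0,2,0,2,1,2,0,2,0,1,0,0]
Step 6: insert qz at [13, 18, 32, 39, 41] -> counters=[0,0,0,0,0,0,0,2,0,0,0,0,0,3,1,0,1,0,3,0,2,0,0,0,0,0,0,1,0,0,0,2,3,0,0,2,0,2,1,3,0,3,0,1,0,0]
Step 7: insert p at [14, 16, 27, 38, 43] -> counters=[0,0,0,0,0,0,0,2,0,0,0,0,0,3,2,0,2,0,3,0,2,0,0,0,0,0,0,2,0,0,0,2,3,0,0,2,0,2,2,3,0,3,0,2,0,0]
Step 8: insert qz at [13, 18, 32, 39, 41] -> counters=[0,0,0,0,0,0,0,2,0,0,0,0,0,4,2,0,2,0,4,0,2,0,0,0,0,0,0,2,0,0,0,2,4,0,0,2,0,2,2,4,0,4,0,2,0,0]
Step 9: insert ln at [7, 20, 31, 35, 37] -> counters=[0,0,0,0,0,0,0,3,0,0,0,0,0,4,2,0,2,0,4,0,3,0,0,0,0,0,0,2,0,0,0,3,4,0,0,3,0,3,2,4,0,4,0,2,0,0]
Step 10: insert qz at [13, 18, 32, 39, 41] -> counters=[0,0,0,0,0,0,0,3,0,0,0,0,0,5,2,0,2,0,5,0,3,0,0,0,0,0,0,2,0,0,0,3,5,0,0,3,0,3,2,5,0,5,0,2,0,0]
Final counters=[0,0,0,0,0,0,0,3,0,0,0,0,0,5,2,0,2,0,5,0,3,0,0,0,0,0,0,2,0,0,0,3,5,0,0,3,0,3,2,5,0,5,0,2,0,0] -> counters[38]=2

Answer: 2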